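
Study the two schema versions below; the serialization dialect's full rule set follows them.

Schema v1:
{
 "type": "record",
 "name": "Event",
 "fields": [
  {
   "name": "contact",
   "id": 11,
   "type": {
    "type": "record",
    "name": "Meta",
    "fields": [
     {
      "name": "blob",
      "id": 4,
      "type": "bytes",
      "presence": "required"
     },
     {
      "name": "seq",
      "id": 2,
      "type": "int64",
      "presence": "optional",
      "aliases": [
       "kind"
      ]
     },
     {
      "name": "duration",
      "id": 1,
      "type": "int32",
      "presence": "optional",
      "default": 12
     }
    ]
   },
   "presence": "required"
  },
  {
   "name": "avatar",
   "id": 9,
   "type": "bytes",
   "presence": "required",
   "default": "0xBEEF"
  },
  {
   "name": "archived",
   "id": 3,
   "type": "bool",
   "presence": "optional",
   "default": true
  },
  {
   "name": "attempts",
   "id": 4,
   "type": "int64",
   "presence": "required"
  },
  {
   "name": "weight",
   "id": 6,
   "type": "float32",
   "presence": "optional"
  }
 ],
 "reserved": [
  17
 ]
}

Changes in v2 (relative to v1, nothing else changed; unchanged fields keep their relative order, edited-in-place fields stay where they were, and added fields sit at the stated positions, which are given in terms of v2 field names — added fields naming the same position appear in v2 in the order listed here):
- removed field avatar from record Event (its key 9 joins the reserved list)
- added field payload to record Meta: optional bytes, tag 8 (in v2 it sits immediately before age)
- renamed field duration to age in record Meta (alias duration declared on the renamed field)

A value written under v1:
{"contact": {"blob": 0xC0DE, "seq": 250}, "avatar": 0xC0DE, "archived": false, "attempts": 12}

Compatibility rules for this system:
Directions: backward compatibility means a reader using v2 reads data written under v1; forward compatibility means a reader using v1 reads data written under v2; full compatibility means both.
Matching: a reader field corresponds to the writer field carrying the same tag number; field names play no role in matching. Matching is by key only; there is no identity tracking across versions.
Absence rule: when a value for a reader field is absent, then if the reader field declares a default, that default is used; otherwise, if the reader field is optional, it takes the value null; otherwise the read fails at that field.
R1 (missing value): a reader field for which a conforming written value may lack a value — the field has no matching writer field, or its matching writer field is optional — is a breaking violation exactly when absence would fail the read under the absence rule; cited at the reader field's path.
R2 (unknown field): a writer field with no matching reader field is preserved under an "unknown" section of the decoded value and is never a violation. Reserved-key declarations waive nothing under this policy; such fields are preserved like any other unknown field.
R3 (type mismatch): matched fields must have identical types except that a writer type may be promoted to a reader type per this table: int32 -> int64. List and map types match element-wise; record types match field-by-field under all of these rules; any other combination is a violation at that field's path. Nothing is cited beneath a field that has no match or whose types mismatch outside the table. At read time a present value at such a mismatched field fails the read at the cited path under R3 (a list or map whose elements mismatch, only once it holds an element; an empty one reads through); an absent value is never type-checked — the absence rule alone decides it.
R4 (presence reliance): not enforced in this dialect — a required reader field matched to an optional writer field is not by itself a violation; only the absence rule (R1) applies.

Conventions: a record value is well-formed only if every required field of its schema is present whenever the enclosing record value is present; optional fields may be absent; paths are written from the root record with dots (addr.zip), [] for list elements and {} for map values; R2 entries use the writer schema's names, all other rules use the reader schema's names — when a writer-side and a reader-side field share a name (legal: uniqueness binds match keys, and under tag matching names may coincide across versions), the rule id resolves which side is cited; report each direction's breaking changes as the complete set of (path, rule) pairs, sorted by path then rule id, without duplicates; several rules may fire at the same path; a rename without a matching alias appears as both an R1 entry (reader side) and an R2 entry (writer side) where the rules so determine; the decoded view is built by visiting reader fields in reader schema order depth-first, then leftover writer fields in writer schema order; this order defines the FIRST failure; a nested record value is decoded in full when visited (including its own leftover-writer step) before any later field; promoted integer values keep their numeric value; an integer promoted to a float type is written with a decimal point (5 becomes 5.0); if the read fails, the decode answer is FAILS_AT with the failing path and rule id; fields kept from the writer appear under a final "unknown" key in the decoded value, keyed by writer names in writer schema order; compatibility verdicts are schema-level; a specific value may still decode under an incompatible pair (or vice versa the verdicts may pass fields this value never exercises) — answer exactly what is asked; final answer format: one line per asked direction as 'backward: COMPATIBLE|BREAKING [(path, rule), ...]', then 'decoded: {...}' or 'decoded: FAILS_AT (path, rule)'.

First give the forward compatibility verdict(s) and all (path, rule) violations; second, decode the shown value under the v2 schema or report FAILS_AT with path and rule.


forward: COMPATIBLE []; decoded: {"contact": {"blob": 0xC0DE, "seq": 250, "payload": null, "age": 12}, "archived": false, "attempts": 12, "weight": null, "unknown": {"avatar": 0xC0DE}}

each type pair in Event: writer, then reader
forward on Event — v1 reading data written by v2:
  contact: paired with writer contact (Meta -> Meta; writer required)
  no writer field matches reader avatar
  archived: paired with writer archived (bool -> bool; writer optional)
  attempts: paired with writer attempts (int64 -> int64; writer required)
  weight: paired with writer weight (float32 -> float32; writer optional)
  contact.blob: paired with writer contact.blob (bytes -> bytes; writer required)
  contact.seq: paired with writer contact.seq (int64 -> int64; writer optional)
  contact.duration: paired with writer contact.age (int32 -> int32; writer optional)
  writer contact.payload: unknown to reader
  => no violations; forward on Event: COMPATIBLE
decode (reader v2):
  contact.blob := 0xC0DE
  contact.seq := 250
  contact.payload := null (absent, optional -> null)
  contact.age := 12 (absent -> default)
  archived := false
  attempts := 12
  weight := null (absent, optional -> null)
  writer avatar: kept under "unknown"
  => decoded: {"contact": {"blob": 0xC0DE, "seq": 250, "payload": null, "age": 12}, "archived": false, "attempts": 12, "weight": null, "unknown": {"avatar": 0xC0DE}}


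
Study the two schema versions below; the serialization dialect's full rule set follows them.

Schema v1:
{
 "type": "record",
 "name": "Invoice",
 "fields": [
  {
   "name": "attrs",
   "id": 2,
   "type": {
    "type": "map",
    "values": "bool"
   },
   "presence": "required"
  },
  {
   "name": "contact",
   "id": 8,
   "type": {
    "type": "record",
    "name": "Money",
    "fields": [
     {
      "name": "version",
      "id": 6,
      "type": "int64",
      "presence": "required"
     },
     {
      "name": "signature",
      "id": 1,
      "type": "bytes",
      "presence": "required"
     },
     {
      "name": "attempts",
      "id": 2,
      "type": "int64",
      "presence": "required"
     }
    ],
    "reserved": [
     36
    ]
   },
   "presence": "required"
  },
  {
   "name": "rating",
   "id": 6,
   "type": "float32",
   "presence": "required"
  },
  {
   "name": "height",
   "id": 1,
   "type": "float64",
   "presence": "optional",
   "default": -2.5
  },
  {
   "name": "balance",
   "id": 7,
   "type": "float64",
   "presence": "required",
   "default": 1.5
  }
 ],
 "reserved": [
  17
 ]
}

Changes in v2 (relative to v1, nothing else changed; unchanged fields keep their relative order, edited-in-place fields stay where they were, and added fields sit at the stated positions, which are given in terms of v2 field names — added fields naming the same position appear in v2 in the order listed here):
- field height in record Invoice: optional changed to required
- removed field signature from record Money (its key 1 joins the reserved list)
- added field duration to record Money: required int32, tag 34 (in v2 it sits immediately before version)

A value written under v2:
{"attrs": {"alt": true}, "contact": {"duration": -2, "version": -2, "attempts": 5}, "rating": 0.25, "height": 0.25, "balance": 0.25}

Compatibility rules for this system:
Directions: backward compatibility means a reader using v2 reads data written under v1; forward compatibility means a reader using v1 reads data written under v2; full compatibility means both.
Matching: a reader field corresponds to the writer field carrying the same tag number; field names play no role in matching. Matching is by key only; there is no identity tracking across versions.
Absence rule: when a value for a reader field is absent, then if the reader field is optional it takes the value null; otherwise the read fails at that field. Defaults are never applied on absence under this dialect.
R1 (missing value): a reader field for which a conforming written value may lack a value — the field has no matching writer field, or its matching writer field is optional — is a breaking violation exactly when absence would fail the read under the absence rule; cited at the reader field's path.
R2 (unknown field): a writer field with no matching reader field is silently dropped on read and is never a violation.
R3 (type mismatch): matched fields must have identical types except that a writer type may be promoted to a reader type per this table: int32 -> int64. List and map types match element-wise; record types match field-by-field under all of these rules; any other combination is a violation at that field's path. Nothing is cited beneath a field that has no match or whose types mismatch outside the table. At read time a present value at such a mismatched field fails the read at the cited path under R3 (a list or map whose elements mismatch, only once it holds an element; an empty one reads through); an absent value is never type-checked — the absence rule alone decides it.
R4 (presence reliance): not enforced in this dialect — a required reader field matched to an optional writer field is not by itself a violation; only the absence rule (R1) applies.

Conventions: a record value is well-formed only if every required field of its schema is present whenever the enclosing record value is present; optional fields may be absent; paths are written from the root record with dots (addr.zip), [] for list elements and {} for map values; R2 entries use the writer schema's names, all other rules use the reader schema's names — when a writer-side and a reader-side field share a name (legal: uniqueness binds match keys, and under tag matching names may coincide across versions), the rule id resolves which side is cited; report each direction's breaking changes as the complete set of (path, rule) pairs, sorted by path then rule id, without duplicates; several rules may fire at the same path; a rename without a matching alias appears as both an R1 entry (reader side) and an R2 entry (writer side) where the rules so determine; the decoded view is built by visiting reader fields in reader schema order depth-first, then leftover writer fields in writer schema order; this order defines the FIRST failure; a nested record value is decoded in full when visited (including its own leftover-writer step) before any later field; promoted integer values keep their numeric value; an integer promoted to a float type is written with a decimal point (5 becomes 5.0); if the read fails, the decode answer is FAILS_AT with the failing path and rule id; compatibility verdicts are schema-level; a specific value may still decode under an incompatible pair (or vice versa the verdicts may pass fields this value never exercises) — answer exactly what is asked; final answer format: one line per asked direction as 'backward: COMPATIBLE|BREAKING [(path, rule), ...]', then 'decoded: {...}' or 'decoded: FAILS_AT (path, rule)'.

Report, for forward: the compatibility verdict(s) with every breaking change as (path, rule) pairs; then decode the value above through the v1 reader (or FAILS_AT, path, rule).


forward: BREAKING [(contact.signature, R1)]; decoded: FAILS_AT (contact.signature, R1)

in Invoice below, arrows point writer -> reader
forward on Invoice — v1 reading data written by v2:
  attrs <- attrs (map<string, bool> -> map<string, bool>, writer required)
  contact <- contact (Money -> Money, writer required)
  rating <- rating (float32 -> float32, writer required)
  height <- height (float64 -> float64, writer required)
  balance <- balance (float64 -> float64, writer required)
  contact.version <- contact.version (int64 -> int64, writer required)
  contact.signature has no writer counterpart
  contact.attempts <- contact.attempts (int64 -> int64, writer required)
  writer contact.duration: unknown to reader
  rule R1 violated at contact.signature
  forward on Invoice therefore BREAKING (1)
decoding the Invoice value with the v1 reader:
  attrs := {"alt": true}
  contact.version := -2
  read fails at contact.signature under R1 (no fill)
  => FAILS_AT (contact.signature, R1)
remaining Invoice differences; none change what is asked:
  field height in record Invoice: optional changed to required -> matters only for Invoice's backward compatibility — outside the asked direction
  added field duration to record Money: required int32, tag 34 (in v2 it sits immediately before version) -> matters only for Invoice's backward compatibility — outside the asked direction


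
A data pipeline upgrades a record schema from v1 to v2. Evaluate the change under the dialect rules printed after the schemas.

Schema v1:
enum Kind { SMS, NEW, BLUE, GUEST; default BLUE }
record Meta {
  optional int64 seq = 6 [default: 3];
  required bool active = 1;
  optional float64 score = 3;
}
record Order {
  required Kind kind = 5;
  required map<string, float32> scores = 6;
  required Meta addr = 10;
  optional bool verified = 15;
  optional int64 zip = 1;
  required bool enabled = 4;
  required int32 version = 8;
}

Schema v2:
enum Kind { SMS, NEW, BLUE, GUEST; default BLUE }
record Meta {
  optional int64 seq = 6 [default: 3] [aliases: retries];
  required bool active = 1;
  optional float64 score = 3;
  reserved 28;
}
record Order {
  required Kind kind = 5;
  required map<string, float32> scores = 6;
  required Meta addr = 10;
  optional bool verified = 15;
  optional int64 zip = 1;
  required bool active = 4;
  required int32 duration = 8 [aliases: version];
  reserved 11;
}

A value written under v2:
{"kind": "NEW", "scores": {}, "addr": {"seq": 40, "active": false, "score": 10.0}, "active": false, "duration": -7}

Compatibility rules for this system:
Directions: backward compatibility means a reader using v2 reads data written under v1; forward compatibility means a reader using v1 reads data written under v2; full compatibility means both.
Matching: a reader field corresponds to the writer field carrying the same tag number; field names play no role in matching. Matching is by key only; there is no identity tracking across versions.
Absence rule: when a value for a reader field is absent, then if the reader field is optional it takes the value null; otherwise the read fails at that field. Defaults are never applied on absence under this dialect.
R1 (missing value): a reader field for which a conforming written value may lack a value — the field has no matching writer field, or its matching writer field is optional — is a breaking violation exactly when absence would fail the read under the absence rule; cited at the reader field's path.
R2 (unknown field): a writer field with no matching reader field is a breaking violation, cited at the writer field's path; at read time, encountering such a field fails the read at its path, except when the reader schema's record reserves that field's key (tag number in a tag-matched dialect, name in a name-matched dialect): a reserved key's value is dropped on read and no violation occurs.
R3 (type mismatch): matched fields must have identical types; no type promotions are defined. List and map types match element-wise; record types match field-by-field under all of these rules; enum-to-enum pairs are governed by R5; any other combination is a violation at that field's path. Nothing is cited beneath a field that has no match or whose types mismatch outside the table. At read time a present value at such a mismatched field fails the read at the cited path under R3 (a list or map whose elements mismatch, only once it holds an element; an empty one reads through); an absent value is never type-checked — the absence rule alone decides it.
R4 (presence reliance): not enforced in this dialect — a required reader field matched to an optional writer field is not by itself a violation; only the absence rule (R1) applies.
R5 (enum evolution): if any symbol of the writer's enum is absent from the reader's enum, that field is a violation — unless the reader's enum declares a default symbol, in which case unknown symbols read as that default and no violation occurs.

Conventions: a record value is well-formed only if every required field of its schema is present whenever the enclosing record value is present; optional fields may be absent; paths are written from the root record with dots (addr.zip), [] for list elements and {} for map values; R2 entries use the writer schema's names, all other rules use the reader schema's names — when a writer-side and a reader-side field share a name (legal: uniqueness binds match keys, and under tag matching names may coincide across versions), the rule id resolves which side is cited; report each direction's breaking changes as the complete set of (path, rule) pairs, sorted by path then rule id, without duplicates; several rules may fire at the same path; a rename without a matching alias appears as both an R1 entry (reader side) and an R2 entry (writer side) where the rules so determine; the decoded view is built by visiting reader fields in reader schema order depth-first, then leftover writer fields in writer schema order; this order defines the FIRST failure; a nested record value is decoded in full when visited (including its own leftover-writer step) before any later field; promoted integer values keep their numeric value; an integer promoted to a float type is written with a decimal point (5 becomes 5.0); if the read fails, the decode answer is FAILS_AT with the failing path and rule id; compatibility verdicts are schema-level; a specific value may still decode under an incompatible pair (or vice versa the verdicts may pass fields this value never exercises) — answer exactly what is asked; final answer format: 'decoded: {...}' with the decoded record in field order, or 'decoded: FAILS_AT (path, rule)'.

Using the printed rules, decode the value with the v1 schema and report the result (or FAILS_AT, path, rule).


decoded: {"kind": "NEW", "scores": {}, "addr": {"seq": 40, "active": false, "score": 10.0}, "verified": null, "zip": null, "enabled": false, "version": -7}

arrows below run writer -> reader for Order
migrating the Order value to v1:
  kind := "NEW"
  scores := {}
  addr.seq := 40
  addr.active := false
  addr.score := 10.0
  verified := null (not supplied -> null)
  zip := null (not supplied -> null)
  enabled := false (from writer active)
  version := -7 (from writer duration)
  => decoded: {"kind": "NEW", "scores": {}, "addr": {"seq": 40, "active": false, "score": 10.0}, "verified": null, "zip": null, "enabled": false, "version": -7}
the rest of the Order diff is inert for this question:
  renamed field version to duration in record Order (alias version declared on the renamed field) -> inert under this dialect — no rule fires on Order and the result does not move
  renamed field enabled to active in record Order -> inert under this dialect — no rule fires on Order and the result does not move


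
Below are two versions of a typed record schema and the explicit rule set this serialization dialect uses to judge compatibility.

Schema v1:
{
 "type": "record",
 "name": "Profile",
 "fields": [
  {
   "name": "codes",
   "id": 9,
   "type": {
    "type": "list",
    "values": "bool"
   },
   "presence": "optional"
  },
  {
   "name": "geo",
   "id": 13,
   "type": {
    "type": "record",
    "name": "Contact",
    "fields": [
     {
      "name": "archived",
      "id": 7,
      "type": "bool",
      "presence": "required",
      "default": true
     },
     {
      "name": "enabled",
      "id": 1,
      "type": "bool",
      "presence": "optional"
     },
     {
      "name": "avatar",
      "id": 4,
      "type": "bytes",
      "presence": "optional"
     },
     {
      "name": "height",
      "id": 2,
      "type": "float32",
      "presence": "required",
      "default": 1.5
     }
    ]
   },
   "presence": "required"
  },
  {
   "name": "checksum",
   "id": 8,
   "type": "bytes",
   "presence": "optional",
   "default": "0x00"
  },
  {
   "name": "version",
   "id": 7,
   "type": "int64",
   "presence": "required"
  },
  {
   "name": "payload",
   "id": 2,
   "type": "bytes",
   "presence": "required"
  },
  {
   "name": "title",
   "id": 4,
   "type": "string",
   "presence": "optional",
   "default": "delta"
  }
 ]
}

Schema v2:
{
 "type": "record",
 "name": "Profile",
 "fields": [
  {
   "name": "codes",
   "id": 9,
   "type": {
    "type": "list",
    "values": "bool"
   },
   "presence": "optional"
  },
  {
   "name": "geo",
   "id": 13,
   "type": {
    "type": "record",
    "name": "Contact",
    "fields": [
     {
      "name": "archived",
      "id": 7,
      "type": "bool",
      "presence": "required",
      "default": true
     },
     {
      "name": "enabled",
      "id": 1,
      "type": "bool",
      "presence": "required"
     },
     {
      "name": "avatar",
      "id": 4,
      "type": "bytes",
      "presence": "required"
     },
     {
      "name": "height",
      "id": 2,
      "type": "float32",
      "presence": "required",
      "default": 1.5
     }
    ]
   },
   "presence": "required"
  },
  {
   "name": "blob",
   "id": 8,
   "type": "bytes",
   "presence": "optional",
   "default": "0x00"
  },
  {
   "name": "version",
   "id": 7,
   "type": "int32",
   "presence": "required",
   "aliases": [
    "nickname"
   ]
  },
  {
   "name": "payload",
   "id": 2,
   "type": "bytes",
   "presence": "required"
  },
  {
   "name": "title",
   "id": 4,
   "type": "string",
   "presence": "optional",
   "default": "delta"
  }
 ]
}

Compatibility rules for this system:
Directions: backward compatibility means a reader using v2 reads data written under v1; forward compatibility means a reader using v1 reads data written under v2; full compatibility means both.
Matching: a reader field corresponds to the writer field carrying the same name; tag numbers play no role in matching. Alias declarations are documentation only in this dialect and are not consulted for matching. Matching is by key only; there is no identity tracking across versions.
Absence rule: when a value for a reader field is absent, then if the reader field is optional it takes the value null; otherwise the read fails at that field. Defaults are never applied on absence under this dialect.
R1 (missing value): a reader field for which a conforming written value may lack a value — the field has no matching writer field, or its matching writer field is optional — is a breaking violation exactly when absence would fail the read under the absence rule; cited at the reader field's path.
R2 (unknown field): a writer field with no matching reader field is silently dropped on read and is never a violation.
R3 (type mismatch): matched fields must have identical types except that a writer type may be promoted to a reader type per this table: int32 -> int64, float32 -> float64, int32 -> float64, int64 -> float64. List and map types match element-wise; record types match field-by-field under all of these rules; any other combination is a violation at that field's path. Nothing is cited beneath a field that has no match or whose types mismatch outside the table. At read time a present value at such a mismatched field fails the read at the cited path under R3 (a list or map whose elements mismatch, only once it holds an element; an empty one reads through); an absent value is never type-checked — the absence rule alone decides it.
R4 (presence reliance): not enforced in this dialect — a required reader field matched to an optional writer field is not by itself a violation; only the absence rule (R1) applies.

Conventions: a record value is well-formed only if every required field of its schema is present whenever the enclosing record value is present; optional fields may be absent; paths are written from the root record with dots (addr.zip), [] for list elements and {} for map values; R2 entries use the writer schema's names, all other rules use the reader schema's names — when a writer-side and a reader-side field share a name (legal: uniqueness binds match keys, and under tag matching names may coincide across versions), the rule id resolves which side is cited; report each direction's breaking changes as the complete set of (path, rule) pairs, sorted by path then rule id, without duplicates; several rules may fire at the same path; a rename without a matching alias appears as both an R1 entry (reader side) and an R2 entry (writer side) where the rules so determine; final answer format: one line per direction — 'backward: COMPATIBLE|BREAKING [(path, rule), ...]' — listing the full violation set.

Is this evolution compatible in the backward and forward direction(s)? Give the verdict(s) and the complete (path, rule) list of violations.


each type pair in Profile: writer, then reader
backward on Profile — v2 reading data written by v1:
  list<bool> -> list<bool>, writer optional: codes aligns to codes
  Contact -> Contact, writer required: geo aligns to geo
  blob has no writer counterpart
  int64 -> int32, writer required: version aligns to version
  bytes -> bytes, writer required: payload aligns to payload
  string -> string, writer optional: title aligns to title
  writer checksum: unknown to reader
  bool -> bool, writer required: geo.archived aligns to geo.archived
  bool -> bool, writer optional: geo.enabled aligns to geo.enabled
  bytes -> bytes, writer optional: geo.avatar aligns to geo.avatar
  float32 -> float32, writer required: geo.height aligns to geo.height
  R1 fires at geo.avatar
  R1 fires at geo.enabled
  R3 fires at version
  => 3 violation(s): backward is BREAKING for Profile
forward on Profile — v1 reading data written by v2:
  list<bool> -> list<bool>, writer optional: codes aligns to codes
  Contact -> Contact, writer required: geo aligns to geo
  checksum has no writer counterpart
  int32 -> int64, writer required: version aligns to version
  bytes -> bytes, writer required: payload aligns to payload
  string -> string, writer optional: title aligns to title
  writer blob: unknown to reader
  bool -> bool, writer required: geo.archived aligns to geo.archived
  bool -> bool, writer required: geo.enabled aligns to geo.enabled
  bytes -> bytes, writer required: geo.avatar aligns to geo.avatar
  float32 -> float32, writer required: geo.height aligns to geo.height
  => no violations; forward on Profile: COMPATIBLE

backward: BREAKING [(geo.avatar, R1), (geo.enabled, R1), (version, R3)]; forward: COMPATIBLE []


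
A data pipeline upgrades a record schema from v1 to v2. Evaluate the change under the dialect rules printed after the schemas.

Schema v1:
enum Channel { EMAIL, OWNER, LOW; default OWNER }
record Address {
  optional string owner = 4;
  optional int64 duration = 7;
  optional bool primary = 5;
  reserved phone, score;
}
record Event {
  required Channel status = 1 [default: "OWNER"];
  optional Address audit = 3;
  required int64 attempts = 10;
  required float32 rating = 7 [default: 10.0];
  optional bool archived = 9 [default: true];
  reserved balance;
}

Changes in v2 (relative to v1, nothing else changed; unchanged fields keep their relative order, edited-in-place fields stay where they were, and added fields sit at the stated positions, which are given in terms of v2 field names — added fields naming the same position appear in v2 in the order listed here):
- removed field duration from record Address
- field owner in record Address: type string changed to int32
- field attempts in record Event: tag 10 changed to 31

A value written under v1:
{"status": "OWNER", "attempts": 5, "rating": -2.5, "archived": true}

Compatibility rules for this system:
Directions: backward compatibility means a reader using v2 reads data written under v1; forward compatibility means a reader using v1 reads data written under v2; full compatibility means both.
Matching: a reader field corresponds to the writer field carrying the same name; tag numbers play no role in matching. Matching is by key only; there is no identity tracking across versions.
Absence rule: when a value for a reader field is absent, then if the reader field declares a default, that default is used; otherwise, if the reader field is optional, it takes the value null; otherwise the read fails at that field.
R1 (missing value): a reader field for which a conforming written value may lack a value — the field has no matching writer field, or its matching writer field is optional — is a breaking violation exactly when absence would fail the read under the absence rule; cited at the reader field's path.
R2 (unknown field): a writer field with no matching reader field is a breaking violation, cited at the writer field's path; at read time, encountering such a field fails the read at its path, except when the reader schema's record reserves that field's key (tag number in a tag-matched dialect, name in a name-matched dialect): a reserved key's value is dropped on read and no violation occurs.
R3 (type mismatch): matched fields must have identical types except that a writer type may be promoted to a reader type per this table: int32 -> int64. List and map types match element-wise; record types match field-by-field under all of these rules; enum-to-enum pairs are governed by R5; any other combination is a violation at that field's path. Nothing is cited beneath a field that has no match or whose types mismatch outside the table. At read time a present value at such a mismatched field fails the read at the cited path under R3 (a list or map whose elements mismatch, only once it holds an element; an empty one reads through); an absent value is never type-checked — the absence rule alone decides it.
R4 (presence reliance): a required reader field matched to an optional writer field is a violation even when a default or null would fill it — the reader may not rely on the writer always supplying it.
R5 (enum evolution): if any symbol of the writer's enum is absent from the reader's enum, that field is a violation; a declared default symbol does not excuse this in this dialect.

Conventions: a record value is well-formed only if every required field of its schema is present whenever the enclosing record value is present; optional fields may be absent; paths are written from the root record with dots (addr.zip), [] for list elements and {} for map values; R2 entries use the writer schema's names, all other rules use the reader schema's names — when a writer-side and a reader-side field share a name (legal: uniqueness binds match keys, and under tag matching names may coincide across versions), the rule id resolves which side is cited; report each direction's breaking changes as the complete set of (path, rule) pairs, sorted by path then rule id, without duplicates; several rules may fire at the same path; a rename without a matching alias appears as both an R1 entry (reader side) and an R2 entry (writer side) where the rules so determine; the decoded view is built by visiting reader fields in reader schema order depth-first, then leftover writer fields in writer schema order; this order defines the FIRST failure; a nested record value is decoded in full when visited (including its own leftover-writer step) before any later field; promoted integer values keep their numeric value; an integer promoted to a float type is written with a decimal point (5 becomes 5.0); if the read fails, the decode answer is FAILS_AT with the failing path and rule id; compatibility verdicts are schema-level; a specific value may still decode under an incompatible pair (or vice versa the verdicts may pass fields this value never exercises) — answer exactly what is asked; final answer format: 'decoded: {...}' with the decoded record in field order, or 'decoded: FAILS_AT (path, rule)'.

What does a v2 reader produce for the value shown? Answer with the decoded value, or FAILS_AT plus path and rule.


decoded: {"status": "OWNER", "audit": null, "attempts": 5, "rating": -2.5, "archived": true}

in Event below, arrows point writer -> reader
decoding the Event value with the v2 reader:
  status := "OWNER"
  audit := null (absent, optional -> null)
  attempts := 5
  rating := -2.5
  archived := true
  => decoded: {"status": "OWNER", "audit": null, "attempts": 5, "rating": -2.5, "archived": true}
checking off the Event differences that do not matter here:
  removed field duration from record Address -> a verdict-level change on Event — the shown value reads the same
  field owner in record Address: type string changed to int32 -> a verdict-level change on Event — the shown value reads the same
  field attempts in record Event: tag 10 changed to 31 -> no rule fires on it and the decoded Event view is identical with or without it


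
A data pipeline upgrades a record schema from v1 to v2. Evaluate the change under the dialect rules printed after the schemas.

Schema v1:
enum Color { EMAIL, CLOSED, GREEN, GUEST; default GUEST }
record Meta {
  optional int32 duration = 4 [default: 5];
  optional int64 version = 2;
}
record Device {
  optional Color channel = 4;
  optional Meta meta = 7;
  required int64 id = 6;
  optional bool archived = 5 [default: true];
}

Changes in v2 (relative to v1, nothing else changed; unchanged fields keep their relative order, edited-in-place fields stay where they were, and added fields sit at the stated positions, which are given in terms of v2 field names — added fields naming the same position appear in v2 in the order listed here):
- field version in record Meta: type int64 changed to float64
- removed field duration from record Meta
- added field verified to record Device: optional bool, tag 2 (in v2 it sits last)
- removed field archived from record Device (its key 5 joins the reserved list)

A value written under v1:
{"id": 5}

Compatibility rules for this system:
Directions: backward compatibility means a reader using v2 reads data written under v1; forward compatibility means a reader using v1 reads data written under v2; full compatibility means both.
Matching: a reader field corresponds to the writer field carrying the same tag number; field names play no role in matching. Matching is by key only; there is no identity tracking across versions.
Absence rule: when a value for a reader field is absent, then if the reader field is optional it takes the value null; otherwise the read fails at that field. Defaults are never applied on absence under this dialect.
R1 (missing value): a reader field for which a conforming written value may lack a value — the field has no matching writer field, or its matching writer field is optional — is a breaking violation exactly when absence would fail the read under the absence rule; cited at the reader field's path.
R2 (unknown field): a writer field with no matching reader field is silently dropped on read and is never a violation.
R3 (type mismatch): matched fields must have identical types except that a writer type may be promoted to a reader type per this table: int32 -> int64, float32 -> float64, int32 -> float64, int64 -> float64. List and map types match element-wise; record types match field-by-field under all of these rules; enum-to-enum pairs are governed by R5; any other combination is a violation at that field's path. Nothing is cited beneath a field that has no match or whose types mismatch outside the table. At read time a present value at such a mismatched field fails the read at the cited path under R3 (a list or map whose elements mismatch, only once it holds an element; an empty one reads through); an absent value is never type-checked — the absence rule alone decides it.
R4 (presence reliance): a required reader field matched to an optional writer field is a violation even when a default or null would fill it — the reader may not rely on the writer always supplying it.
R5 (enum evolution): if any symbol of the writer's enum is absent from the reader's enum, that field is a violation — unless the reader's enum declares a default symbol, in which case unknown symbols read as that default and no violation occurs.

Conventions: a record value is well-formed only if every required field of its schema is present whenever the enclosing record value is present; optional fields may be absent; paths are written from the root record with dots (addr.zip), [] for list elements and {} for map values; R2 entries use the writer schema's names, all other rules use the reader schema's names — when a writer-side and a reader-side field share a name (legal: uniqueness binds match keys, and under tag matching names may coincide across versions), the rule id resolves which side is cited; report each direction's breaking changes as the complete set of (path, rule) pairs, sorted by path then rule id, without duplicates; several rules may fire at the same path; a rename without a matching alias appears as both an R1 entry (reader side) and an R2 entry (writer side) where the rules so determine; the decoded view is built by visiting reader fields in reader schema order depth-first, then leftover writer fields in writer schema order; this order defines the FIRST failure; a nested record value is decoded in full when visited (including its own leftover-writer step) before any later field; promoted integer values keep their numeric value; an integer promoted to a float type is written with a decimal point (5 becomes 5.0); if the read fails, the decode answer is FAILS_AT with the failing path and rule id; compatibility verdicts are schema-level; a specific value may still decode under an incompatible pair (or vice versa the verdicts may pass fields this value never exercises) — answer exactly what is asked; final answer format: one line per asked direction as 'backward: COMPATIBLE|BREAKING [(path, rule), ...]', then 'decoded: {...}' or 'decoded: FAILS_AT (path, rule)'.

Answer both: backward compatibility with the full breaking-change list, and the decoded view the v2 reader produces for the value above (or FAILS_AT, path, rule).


the writer's type comes first in each Device pair
backward for Device (reader v2, writer v1):
  channel: paired with writer channel (Color -> Color; writer optional)
  meta: paired with writer meta (Meta -> Meta; writer optional)
  id: paired with writer id (int64 -> int64; writer required)
  no writer field matches reader verified
  writer field archived has no reader counterpart
  meta.version: paired with writer meta.version (int64 -> float64; writer optional)
  writer field meta.duration has no reader counterpart
  => no violations; backward on Device: COMPATIBLE
migrating the Device value to v2:
  channel := null (not supplied -> null)
  meta := null (not supplied -> null)
  id := 5
  verified := null (not supplied -> null)
  => decoded: {"channel": null, "meta": null, "id": 5, "verified": null}
remaining Device differences; none change what is asked:
  field version in record Meta: type int64 changed to float64 -> its effect on Device is confined to the forward direction, not asked
  removed field duration from record Meta -> triggers nothing under Device's printed rules — same verdict

backward: COMPATIBLE []; decoded: {"channel": null, "meta": null, "id": 5, "verified": null}
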